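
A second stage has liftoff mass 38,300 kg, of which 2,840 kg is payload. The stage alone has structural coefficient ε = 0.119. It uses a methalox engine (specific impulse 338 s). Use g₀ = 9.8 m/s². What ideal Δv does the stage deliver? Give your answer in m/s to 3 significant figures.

Δv ≈ 5600 m/s

Stage wet mass = m₀ − payload = 38,300 − 2,840 = 35,460 kg.
Stage dry mass = ε × stage wet mass = 0.119 × 35,460 = 4,219.74 kg.
Burnout mass m_f = stage dry + payload = 4,219.74 + 2,840 = 7,059.74 kg.
v_e = Isp · g₀ = 338 × 9.8 = 3312.4 m/s.
From the ideal rocket equation, Δv = v_e · ln(38,300/7,059.74) = 3312.4 × ln(5.425) = 3312.4 × 1.6910 ≈ 5601 m/s.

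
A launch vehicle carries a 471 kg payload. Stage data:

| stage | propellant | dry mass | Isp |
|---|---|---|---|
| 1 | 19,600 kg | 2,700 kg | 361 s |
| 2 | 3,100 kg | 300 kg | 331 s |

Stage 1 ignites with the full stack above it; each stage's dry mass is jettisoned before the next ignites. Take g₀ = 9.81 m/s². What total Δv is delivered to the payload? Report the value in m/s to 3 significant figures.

Ignition mass of stage 1 = 19,600+2,700 + 3,100+300 + 471 = 26,171 kg.
Stage 1: m₀ = 26,171 kg, m_f = 26,171 − 19,600 = 6,571 kg; Δv = 361×9.81×ln(3.983) = 3541.4×1.3820 ≈ 4894 m/s.
Stage 2: m₀ = 3,871 kg, m_f = 3,871 − 3,100 = 771 kg; Δv = 331×9.81×ln(5.021) = 3247.1×1.6136 ≈ 5239 m/s.
Total Δv = 4894 + 5239 = 10133 m/s.

Δv ≈ 10100 m/s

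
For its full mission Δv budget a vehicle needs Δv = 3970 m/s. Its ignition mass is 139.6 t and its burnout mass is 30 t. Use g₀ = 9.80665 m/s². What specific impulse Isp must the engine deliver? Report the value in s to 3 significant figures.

Isp ≈ 263 s

ln(m₀/m_f) = ln(139600/30000) = ln(4.653) = 1.5376.
From the ideal rocket equation, v_e = Δv / ln(m₀/m_f) = 3970 / 1.5376 = 2582.0 m/s.
Isp = v_e / g₀ = 2582.0 / 9.80665 = 263.3 s.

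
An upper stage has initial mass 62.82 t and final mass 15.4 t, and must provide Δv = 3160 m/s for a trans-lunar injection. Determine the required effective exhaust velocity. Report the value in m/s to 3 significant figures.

ln(m₀/m_f) = ln(62820/15400) = ln(4.079) = 1.4059.
v_e = Δv / ln(m₀/m_f) = 3160 / 1.4059 = 2247.7 m/s.

v_e ≈ 2250 m/s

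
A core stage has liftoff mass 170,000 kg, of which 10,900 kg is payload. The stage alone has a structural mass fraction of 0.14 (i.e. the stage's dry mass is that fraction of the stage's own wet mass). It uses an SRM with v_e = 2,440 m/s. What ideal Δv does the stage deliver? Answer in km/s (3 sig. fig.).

Δv ≈ 3.99 km/s

Stage wet mass = m₀ − payload = 170,000 − 10,900 = 159,100 kg.
Stage dry mass = ε × stage wet mass = 0.14 × 159,100 = 22,274 kg.
Burnout mass m_f = stage dry + payload = 22,274 + 10,900 = 33,174 kg.
Δv = v_e · ln(170,000/33,174) = 2440.0 × ln(5.124) = 2440.0 × 1.6340 ≈ 3987 m/s.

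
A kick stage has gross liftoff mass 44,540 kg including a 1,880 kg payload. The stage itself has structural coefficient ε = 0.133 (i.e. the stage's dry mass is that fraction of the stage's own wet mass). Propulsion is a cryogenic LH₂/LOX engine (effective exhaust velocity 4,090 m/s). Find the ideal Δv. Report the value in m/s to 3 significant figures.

Δv ≈ 7260 m/s

Stage wet mass = m₀ − payload = 44,540 − 1,880 = 42,660 kg.
Stage dry mass = ε × stage wet mass = 0.133 × 42,660 = 5,673.78 kg.
Burnout mass m_f = stage dry + payload = 5,673.78 + 1,880 = 7,553.78 kg.
From the ideal rocket equation, Δv = v_e · ln(44,540/7,553.78) = 4090.0 × ln(5.896) = 4090.0 × 1.7743 ≈ 7257 m/s.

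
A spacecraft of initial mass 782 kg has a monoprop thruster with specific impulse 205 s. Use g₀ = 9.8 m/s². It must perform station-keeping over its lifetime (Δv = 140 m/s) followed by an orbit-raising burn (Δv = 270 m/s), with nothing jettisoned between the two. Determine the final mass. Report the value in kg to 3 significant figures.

final mass ≈ 638 kg

v_e = Isp · g₀ = 205 × 9.8 = 2009.0 m/s.
After the first burn: m = 782 × exp(−140/2009.0) = 782 × 0.93269 = 729.364 kg.
After the second burn: m = 729.364 × exp(−270/2009.0) = 729.364 × 0.87424 = 637.639 kg.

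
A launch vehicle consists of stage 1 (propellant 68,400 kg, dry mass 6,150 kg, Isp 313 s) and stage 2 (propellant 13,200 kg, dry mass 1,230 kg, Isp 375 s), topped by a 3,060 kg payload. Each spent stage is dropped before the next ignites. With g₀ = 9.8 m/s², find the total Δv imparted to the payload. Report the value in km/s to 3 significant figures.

Δv ≈ 9.33 km/s

Ignition mass of stage 1 = 68,400+6,150 + 13,200+1,230 + 3,060 = 92,040 kg.
Stage 1: m₀ = 92,040 kg, m_f = 92,040 − 68,400 = 23,640 kg; Δv = 313×9.8×ln(3.893) = 3067.4×1.3593 ≈ 4169 m/s.
Stage 2: m₀ = 17,490 kg, m_f = 17,490 − 13,200 = 4,290 kg; Δv = 375×9.8×ln(4.077) = 3675.0×1.4053 ≈ 5165 m/s.
Total Δv = 4169 + 5165 = 9334 m/s.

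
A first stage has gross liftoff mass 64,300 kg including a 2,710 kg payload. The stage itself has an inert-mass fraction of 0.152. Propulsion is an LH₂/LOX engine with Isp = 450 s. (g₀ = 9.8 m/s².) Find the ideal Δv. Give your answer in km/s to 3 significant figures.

Stage wet mass = m₀ − payload = 64,300 − 2,710 = 61,590 kg.
Stage dry mass = ε × stage wet mass = 0.152 × 61,590 = 9,361.68 kg.
Burnout mass m_f = stage dry + payload = 9,361.68 + 2,710 = 12,071.68 kg.
v_e = Isp · g₀ = 450 × 9.8 = 4410.0 m/s.
Using Δv = v_e ln(m₀/m_f): Δv = v_e · ln(64,300/12,071.68) = 4410.0 × ln(5.327) = 4410.0 × 1.6727 ≈ 7377 m/s.

Δv ≈ 7.38 km/s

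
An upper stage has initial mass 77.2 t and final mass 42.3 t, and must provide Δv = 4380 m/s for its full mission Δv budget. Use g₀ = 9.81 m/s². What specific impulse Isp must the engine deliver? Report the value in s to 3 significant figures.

ln(m₀/m_f) = ln(77200/42300) = ln(1.825) = 0.6016.
v_e = Δv / ln(m₀/m_f) = 4380 / 0.6016 = 7280.4 m/s.
Isp = v_e / g₀ = 7280.4 / 9.81 = 742.1 s.

Isp ≈ 742 s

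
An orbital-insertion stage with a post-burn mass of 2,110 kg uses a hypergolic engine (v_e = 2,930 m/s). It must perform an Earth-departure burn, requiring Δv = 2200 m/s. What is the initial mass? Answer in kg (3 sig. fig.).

From the ideal rocket equation, m₀/m_f = exp(Δv / v_e) = exp(2200 / 2930.0) = exp(0.7509) = 2.1188.
m₀ = m_f × 2.1188 = 2,110 × 2.1188 = 4,470.67 kg.

initial mass ≈ 4470 kg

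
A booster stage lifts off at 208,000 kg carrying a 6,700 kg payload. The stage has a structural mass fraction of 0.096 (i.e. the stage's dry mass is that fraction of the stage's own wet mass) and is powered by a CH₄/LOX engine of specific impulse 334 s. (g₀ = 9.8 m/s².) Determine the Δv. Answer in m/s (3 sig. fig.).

Stage wet mass = m₀ − payload = 208,000 − 6,700 = 201,300 kg.
Stage dry mass = ε × stage wet mass = 0.096 × 201,300 = 19,324.8 kg.
Burnout mass m_f = stage dry + payload = 19,324.8 + 6,700 = 26,024.8 kg.
v_e = Isp · g₀ = 334 × 9.8 = 3273.2 m/s.
By the Tsiolkovsky rocket equation, Δv = v_e · ln(208,000/26,024.8) = 3273.2 × ln(7.992) = 3273.2 × 2.0785 ≈ 6803 m/s.

Δv ≈ 6800 m/s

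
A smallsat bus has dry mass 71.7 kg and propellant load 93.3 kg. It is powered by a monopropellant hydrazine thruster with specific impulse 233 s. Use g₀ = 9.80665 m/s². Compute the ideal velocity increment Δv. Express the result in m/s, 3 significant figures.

v_e = Isp · g₀ = 233 × 9.80665 = 2284.9 m/s.
m₀ = m_dry + m_prop = 71.7 + 93.3 = 165 kg.
From the ideal rocket equation, Δv = v_e · ln(m₀/m_f) = 2284.9 × ln(2.301) = 2284.9 × 0.8335 ≈ 1904.4 m/s.

Δv ≈ 1900 m/s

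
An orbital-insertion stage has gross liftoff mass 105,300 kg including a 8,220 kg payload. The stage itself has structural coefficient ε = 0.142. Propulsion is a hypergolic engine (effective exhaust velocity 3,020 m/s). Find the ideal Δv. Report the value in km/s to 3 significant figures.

Δv ≈ 4.73 km/s

Stage wet mass = m₀ − payload = 105,300 − 8,220 = 97,080 kg.
Stage dry mass = ε × stage wet mass = 0.142 × 97,080 = 13,785.4 kg.
Burnout mass m_f = stage dry + payload = 13,785.4 + 8,220 = 22,005.4 kg.
Δv = v_e · ln(105,300/22,005.4) = 3020.0 × ln(4.785) = 3020.0 × 1.5655 ≈ 4728 m/s.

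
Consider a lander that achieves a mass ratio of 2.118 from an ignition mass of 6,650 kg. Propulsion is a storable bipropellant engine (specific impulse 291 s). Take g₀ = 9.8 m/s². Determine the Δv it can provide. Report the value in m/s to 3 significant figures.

Δv ≈ 2140 m/s

v_e = Isp · g₀ = 291 × 9.8 = 2851.8 m/s.
Using Δv = v_e ln(m₀/m_f): Δv = v_e · ln(2.118) = 2851.8 × 0.7505 ≈ 2140.2 m/s.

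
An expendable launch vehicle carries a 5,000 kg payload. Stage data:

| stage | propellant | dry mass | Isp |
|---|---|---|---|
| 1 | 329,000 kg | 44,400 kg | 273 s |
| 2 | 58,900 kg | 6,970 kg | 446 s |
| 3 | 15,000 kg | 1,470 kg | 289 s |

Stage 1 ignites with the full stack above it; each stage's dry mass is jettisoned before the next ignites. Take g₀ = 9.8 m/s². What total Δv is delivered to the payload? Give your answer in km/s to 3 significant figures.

Δv ≈ 11.7 km/s

Ignition mass of stage 1 = 329,000+44,400 + 58,900+6,970 + 15,000+1,470 + 5,000 = 460,740 kg.
Stage 1: m₀ = 460,740 kg, m_f = 460,740 − 329,000 = 131,740 kg; Δv = 273×9.8×ln(3.497) = 2675.4×1.2520 ≈ 3350 m/s.
Stage 2: m₀ = 87,340 kg, m_f = 87,340 − 58,900 = 28,440 kg; Δv = 446×9.8×ln(3.071) = 4370.8×1.1220 ≈ 4904 m/s.
Stage 3: m₀ = 21,470 kg, m_f = 21,470 − 15,000 = 6,470 kg; Δv = 289×9.8×ln(3.318) = 2832.2×1.1995 ≈ 3397 m/s.
Total Δv = 3350 + 4904 + 3397 = 11651 m/s.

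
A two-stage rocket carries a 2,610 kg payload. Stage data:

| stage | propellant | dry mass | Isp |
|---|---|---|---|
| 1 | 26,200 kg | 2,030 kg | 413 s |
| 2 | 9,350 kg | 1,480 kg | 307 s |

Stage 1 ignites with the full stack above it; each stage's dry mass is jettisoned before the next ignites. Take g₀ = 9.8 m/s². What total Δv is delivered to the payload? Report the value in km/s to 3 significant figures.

Δv ≈ 7.59 km/s

Ignition mass of stage 1 = 26,200+2,030 + 9,350+1,480 + 2,610 = 41,670 kg.
Stage 1: m₀ = 41,670 kg, m_f = 41,670 − 26,200 = 15,470 kg; Δv = 413×9.8×ln(2.694) = 4047.4×0.9909 ≈ 4010 m/s.
Stage 2: m₀ = 13,440 kg, m_f = 13,440 − 9,350 = 4,090 kg; Δv = 307×9.8×ln(3.286) = 3008.6×1.1897 ≈ 3579 m/s.
Total Δv = 4010 + 3579 = 7589 m/s.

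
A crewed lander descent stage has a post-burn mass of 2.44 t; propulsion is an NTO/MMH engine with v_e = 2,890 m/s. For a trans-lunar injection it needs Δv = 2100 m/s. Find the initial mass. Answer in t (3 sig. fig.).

From the ideal rocket equation, m₀/m_f = exp(Δv / v_e) = exp(2100 / 2890.0) = exp(0.7266) = 2.0681.
m₀ = m_f × 2.0681 = 2.44 × 2.0681 = 5.04616 t.

initial mass ≈ 5.05 t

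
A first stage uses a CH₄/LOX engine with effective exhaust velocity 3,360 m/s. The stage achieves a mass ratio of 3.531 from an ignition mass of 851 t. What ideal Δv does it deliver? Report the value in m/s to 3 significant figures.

Rocket equation: Δv = v_e · ln(3.531) = 3360.0 × 1.2616 ≈ 4238.9 m/s.

Δv ≈ 4240 m/s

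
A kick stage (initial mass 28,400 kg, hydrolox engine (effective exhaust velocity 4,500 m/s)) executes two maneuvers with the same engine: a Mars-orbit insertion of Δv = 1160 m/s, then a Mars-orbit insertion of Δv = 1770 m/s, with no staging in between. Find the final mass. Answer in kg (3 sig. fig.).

final mass ≈ 14800 kg

After the first burn: m = 28400 × exp(−1160/4500.0) = 28400 × 0.77277 = 21,946.7 kg.
After the second burn: m = 21,946.7 × exp(−1770/4500.0) = 21,946.7 × 0.67480 = 14,809.6 kg.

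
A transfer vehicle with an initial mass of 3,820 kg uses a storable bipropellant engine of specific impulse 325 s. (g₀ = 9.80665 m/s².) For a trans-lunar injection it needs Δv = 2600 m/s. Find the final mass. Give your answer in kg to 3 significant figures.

v_e = Isp · g₀ = 325 × 9.80665 = 3187.2 m/s.
By the Tsiolkovsky rocket equation, m₀/m_f = exp(Δv / v_e) = exp(2600 / 3187.2) = exp(0.8158) = 2.2609.
m_f = m₀ / 2.2609 = 3,820 / 2.2609 = 1,689.59 kg.

final mass ≈ 1690 kg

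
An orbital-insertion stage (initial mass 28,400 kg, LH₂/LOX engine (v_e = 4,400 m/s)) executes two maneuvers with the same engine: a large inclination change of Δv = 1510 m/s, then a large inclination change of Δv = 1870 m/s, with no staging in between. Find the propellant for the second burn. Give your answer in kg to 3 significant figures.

propellant for the second burn ≈ 6980 kg

After the first burn: m = 28400 × exp(−1510/4400.0) = 28400 × 0.70951 = 20,150.1 kg.
After the second burn: m = 20,150.1 × exp(−1870/4400.0) = 20,150.1 × 0.65377 = 13,173.5 kg.
Second-burn propellant = 20,150.1 − 13,173.5 = 6,976.6 kg.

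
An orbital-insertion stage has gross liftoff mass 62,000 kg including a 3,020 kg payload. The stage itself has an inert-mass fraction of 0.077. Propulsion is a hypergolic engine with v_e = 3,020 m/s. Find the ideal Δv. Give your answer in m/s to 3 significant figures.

Δv ≈ 6350 m/s

Stage wet mass = m₀ − payload = 62,000 − 3,020 = 58,980 kg.
Stage dry mass = ε × stage wet mass = 0.077 × 58,980 = 4,541.46 kg.
Burnout mass m_f = stage dry + payload = 4,541.46 + 3,020 = 7,561.46 kg.
By the Tsiolkovsky rocket equation, Δv = v_e · ln(62,000/7,561.46) = 3020.0 × ln(8.199) = 3020.0 × 2.1041 ≈ 6354 m/s.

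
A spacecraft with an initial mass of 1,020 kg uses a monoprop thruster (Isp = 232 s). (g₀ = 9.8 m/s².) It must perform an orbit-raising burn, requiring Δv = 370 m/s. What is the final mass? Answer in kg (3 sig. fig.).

v_e = Isp · g₀ = 232 × 9.8 = 2273.6 m/s.
By the Tsiolkovsky rocket equation, m₀/m_f = exp(Δv / v_e) = exp(370 / 2273.6) = exp(0.1627) = 1.1767.
m_f = m₀ / 1.1767 = 1,020 / 1.1767 = 866.831 kg.

final mass ≈ 867 kg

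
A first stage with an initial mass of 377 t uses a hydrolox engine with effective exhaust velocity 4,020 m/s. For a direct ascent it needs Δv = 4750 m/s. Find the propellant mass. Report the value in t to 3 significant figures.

m₀/m_f = exp(Δv / v_e) = exp(4750 / 4020.0) = exp(1.1816) = 3.2596.
m_f = 377 / 3.2596 = 115.658 t, so propellant = m₀ − m_f = 377 − 115.658 = 261.342 t.

propellant mass ≈ 261 t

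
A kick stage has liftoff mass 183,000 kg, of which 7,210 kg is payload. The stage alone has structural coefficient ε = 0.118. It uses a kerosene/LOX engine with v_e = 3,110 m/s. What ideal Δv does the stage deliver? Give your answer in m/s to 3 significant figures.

Stage wet mass = m₀ − payload = 183,000 − 7,210 = 175,790 kg.
Stage dry mass = ε × stage wet mass = 0.118 × 175,790 = 20,743.2 kg.
Burnout mass m_f = stage dry + payload = 20,743.2 + 7,210 = 27,953.2 kg.
Δv = v_e · ln(183,000/27,953.2) = 3110.0 × ln(6.547) = 3110.0 × 1.8790 ≈ 5844 m/s.

Δv ≈ 5840 m/s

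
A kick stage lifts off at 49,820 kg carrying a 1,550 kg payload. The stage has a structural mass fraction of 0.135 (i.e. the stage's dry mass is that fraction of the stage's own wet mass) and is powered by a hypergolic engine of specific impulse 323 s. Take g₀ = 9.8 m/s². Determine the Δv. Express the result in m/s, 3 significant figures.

Δv ≈ 5760 m/s

Stage wet mass = m₀ − payload = 49,820 − 1,550 = 48,270 kg.
Stage dry mass = ε × stage wet mass = 0.135 × 48,270 = 6,516.45 kg.
Burnout mass m_f = stage dry + payload = 6,516.45 + 1,550 = 8,066.45 kg.
v_e = Isp · g₀ = 323 × 9.8 = 3165.4 m/s.
Using Δv = v_e ln(m₀/m_f): Δv = v_e · ln(49,820/8,066.45) = 3165.4 × ln(6.176) = 3165.4 × 1.8207 ≈ 5763 m/s.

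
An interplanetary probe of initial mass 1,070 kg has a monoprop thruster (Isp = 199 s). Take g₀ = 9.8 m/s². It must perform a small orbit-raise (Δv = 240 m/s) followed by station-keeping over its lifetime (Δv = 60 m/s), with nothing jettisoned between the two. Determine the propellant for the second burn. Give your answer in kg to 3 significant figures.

propellant for the second burn ≈ 28.7 kg

v_e = Isp · g₀ = 199 × 9.8 = 1950.2 m/s.
After the first burn: m = 1070 × exp(−240/1950.2) = 1070 × 0.88421 = 946.105 kg.
After the second burn: m = 946.105 × exp(−60/1950.2) = 946.105 × 0.96970 = 917.438 kg.
Second-burn propellant = 946.105 − 917.438 = 28.667 kg.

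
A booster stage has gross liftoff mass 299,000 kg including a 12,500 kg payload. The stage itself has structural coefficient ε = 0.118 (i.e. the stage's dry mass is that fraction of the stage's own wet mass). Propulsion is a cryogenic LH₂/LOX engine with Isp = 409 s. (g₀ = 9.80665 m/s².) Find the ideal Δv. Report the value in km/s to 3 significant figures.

Stage wet mass = m₀ − payload = 299,000 − 12,500 = 286,500 kg.
Stage dry mass = ε × stage wet mass = 0.118 × 286,500 = 33,807 kg.
Burnout mass m_f = stage dry + payload = 33,807 + 12,500 = 46,307 kg.
v_e = Isp · g₀ = 409 × 9.80665 = 4010.9 m/s.
Δv = v_e · ln(299,000/46,307) = 4010.9 × ln(6.457) = 4010.9 × 1.8652 ≈ 7481 m/s.

Δv ≈ 7.48 km/s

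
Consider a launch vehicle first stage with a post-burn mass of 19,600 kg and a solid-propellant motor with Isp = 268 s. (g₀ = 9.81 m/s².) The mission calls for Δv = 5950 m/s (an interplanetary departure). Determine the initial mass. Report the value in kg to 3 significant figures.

initial mass ≈ 188000 kg

v_e = Isp · g₀ = 268 × 9.81 = 2629.1 m/s.
From the ideal rocket equation, m₀/m_f = exp(Δv / v_e) = exp(5950 / 2629.1) = exp(2.2631) = 9.6133.
m₀ = m_f × 9.6133 = 19,600 × 9.6133 = 188,421 kg.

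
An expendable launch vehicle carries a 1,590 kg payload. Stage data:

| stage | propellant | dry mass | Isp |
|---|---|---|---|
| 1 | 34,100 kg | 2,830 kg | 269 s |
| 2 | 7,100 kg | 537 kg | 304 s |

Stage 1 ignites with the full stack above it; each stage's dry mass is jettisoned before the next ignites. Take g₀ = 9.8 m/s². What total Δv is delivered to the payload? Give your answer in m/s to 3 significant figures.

Δv ≈ 7910 m/s

Ignition mass of stage 1 = 34,100+2,830 + 7,100+537 + 1,590 = 46,157 kg.
Stage 1: m₀ = 46,157 kg, m_f = 46,157 − 34,100 = 12,057 kg; Δv = 269×9.8×ln(3.828) = 2636.2×1.3424 ≈ 3539 m/s.
Stage 2: m₀ = 9,227 kg, m_f = 9,227 − 7,100 = 2,127 kg; Δv = 304×9.8×ln(4.338) = 2979.2×1.4674 ≈ 4372 m/s.
Total Δv = 3539 + 4372 = 7911 m/s.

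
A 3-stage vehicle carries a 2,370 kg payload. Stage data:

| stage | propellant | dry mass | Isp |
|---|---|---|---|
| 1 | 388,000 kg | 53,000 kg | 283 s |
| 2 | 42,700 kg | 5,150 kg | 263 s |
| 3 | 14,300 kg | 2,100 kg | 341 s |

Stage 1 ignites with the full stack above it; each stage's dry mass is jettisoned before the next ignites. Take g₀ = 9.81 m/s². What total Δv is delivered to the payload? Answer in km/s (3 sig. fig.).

Ignition mass of stage 1 = 388,000+53,000 + 42,700+5,150 + 14,300+2,100 + 2,370 = 507,620 kg.
Stage 1: m₀ = 507,620 kg, m_f = 507,620 − 388,000 = 119,620 kg; Δv = 283×9.81×ln(4.244) = 2776.2×1.4454 ≈ 4013 m/s.
Stage 2: m₀ = 66,620 kg, m_f = 66,620 − 42,700 = 23,920 kg; Δv = 263×9.81×ln(2.785) = 2580.0×1.0243 ≈ 2643 m/s.
Stage 3: m₀ = 18,770 kg, m_f = 18,770 − 14,300 = 4,470 kg; Δv = 341×9.81×ln(4.199) = 3345.2×1.4349 ≈ 4800 m/s.
Total Δv = 4013 + 2643 + 4800 = 11456 m/s.

Δv ≈ 11.5 km/s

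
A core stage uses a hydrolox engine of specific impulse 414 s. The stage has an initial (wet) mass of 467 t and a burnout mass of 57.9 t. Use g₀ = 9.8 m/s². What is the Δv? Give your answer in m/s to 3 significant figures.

v_e = Isp · g₀ = 414 × 9.8 = 4057.2 m/s.
By the Tsiolkovsky rocket equation, Δv = v_e · ln(m₀/m_f) = 4057.2 × ln(8.066) = 4057.2 × 2.0876 ≈ 8469.9 m/s.

Δv ≈ 8470 m/s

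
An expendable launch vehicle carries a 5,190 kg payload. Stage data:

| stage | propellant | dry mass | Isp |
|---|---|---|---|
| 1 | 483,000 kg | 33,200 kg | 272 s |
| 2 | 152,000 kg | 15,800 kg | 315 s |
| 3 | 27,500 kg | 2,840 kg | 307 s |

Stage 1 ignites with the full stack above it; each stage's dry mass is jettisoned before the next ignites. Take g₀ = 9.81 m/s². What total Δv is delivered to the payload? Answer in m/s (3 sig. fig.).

Δv ≈ 11700 m/s

Ignition mass of stage 1 = 483,000+33,200 + 152,000+15,800 + 27,500+2,840 + 5,190 = 719,530 kg.
Stage 1: m₀ = 719,530 kg, m_f = 719,530 − 483,000 = 236,530 kg; Δv = 272×9.81×ln(3.042) = 2668.3×1.1125 ≈ 2969 m/s.
Stage 2: m₀ = 203,330 kg, m_f = 203,330 − 152,000 = 51,330 kg; Δv = 315×9.81×ln(3.961) = 3090.2×1.3766 ≈ 4254 m/s.
Stage 3: m₀ = 35,530 kg, m_f = 35,530 − 27,500 = 8,030 kg; Δv = 307×9.81×ln(4.425) = 3011.7×1.4872 ≈ 4479 m/s.
Total Δv = 2969 + 4254 + 4479 = 11702 m/s.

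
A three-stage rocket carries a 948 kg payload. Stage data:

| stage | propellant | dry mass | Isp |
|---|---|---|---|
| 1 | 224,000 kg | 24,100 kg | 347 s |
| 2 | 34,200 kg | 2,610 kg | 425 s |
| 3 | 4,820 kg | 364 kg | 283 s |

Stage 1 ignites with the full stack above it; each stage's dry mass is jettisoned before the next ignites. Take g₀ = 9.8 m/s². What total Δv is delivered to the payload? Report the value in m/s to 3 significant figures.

Ignition mass of stage 1 = 224,000+24,100 + 34,200+2,610 + 4,820+364 + 948 = 291,042 kg.
Stage 1: m₀ = 291,042 kg, m_f = 291,042 − 224,000 = 67,042 kg; Δv = 347×9.8×ln(4.341) = 3400.6×1.4681 ≈ 4993 m/s.
Stage 2: m₀ = 42,942 kg, m_f = 42,942 − 34,200 = 8,742 kg; Δv = 425×9.8×ln(4.912) = 4165.0×1.5917 ≈ 6629 m/s.
Stage 3: m₀ = 6,132 kg, m_f = 6,132 − 4,820 = 1,312 kg; Δv = 283×9.8×ln(4.674) = 2773.4×1.5420 ≈ 4276 m/s.
Total Δv = 4993 + 6629 + 4276 = 15898 m/s.

Δv ≈ 15900 m/s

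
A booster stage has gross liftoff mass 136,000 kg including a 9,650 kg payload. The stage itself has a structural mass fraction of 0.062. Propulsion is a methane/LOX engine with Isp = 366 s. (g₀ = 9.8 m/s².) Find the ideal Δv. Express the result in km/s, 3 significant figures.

Δv ≈ 7.36 km/s

Stage wet mass = m₀ − payload = 136,000 − 9,650 = 126,350 kg.
Stage dry mass = ε × stage wet mass = 0.062 × 126,350 = 7,833.7 kg.
Burnout mass m_f = stage dry + payload = 7,833.7 + 9,650 = 17,483.7 kg.
v_e = Isp · g₀ = 366 × 9.8 = 3586.8 m/s.
Rocket equation: Δv = v_e · ln(136,000/17,483.7) = 3586.8 × ln(7.779) = 3586.8 × 2.0514 ≈ 7358 m/s.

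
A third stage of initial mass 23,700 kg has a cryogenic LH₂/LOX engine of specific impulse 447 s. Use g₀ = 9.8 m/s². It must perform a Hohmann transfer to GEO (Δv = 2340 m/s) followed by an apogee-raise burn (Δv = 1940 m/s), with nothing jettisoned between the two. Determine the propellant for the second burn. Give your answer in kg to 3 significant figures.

v_e = Isp · g₀ = 447 × 9.8 = 4380.6 m/s.
After the first burn: m = 23700 × exp(−2340/4380.6) = 23700 × 0.58615 = 13,891.8 kg.
After the second burn: m = 13,891.8 × exp(−1940/4380.6) = 13,891.8 × 0.64220 = 8,921.31 kg.
Second-burn propellant = 13,891.8 − 8,921.31 = 4,970.49 kg.

propellant for the second burn ≈ 4970 kg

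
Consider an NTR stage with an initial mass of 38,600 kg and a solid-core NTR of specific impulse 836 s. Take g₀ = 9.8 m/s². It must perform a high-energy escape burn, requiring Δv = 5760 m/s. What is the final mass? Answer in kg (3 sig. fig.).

final mass ≈ 19100 kg

v_e = Isp · g₀ = 836 × 9.8 = 8192.8 m/s.
By the Tsiolkovsky rocket equation, m₀/m_f = exp(Δv / v_e) = exp(5760 / 8192.8) = exp(0.7031) = 2.0199.
m_f = m₀ / 2.0199 = 38,600 / 2.0199 = 19,109.9 kg.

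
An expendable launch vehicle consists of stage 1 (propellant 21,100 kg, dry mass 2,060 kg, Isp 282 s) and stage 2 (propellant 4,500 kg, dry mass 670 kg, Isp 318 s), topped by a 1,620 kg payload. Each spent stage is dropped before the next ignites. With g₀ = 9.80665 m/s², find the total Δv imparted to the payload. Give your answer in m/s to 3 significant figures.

Δv ≈ 6760 m/s

Ignition mass of stage 1 = 21,100+2,060 + 4,500+670 + 1,620 = 29,950 kg.
Stage 1: m₀ = 29,950 kg, m_f = 29,950 − 21,100 = 8,850 kg; Δv = 282×9.80665×ln(3.384) = 2765.5×1.2191 ≈ 3371 m/s.
Stage 2: m₀ = 6,790 kg, m_f = 6,790 − 4,500 = 2,290 kg; Δv = 318×9.80665×ln(2.965) = 3118.5×1.0869 ≈ 3390 m/s.
Total Δv = 3371 + 3390 = 6761 m/s.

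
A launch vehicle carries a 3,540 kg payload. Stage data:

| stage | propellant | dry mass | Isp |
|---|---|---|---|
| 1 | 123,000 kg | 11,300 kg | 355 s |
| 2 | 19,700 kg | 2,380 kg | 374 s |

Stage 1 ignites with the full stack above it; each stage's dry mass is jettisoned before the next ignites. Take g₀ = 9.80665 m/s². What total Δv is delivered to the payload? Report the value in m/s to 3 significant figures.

Δv ≈ 10500 m/s

Ignition mass of stage 1 = 123,000+11,300 + 19,700+2,380 + 3,540 = 159,920 kg.
Stage 1: m₀ = 159,920 kg, m_f = 159,920 − 123,000 = 36,920 kg; Δv = 355×9.80665×ln(4.332) = 3481.4×1.4659 ≈ 5103 m/s.
Stage 2: m₀ = 25,620 kg, m_f = 25,620 − 19,700 = 5,920 kg; Δv = 374×9.80665×ln(4.328) = 3667.7×1.4650 ≈ 5373 m/s.
Total Δv = 5103 + 5373 = 10476 m/s.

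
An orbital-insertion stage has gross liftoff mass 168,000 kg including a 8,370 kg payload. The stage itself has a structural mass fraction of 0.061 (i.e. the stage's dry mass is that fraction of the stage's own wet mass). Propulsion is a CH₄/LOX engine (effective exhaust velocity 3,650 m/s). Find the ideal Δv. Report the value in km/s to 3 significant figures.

Stage wet mass = m₀ − payload = 168,000 − 8,370 = 159,630 kg.
Stage dry mass = ε × stage wet mass = 0.061 × 159,630 = 9,737.43 kg.
Burnout mass m_f = stage dry + payload = 9,737.43 + 8,370 = 18,107.43 kg.
From the ideal rocket equation, Δv = v_e · ln(168,000/18,107.43) = 3650.0 × ln(9.278) = 3650.0 × 2.2276 ≈ 8131 m/s.

Δv ≈ 8.13 km/s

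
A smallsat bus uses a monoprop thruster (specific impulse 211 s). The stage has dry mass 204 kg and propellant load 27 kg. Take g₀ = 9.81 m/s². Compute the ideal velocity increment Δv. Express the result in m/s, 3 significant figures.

v_e = Isp · g₀ = 211 × 9.81 = 2069.9 m/s.
m₀ = m_dry + m_prop = 204 + 27 = 231 kg.
From the ideal rocket equation, Δv = v_e · ln(m₀/m_f) = 2069.9 × ln(1.132) = 2069.9 × 0.1243 ≈ 257.3 m/s.

Δv ≈ 257 m/s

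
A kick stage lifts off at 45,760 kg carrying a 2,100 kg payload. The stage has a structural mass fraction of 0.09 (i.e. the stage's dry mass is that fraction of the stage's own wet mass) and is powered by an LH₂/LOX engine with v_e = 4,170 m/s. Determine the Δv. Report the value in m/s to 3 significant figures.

Δv ≈ 8450 m/s

Stage wet mass = m₀ − payload = 45,760 − 2,100 = 43,660 kg.
Stage dry mass = ε × stage wet mass = 0.09 × 43,660 = 3,929.4 kg.
Burnout mass m_f = stage dry + payload = 3,929.4 + 2,100 = 6,029.4 kg.
From the ideal rocket equation, Δv = v_e · ln(45,760/6,029.4) = 4170.0 × ln(7.589) = 4170.0 × 2.0268 ≈ 8452 m/s.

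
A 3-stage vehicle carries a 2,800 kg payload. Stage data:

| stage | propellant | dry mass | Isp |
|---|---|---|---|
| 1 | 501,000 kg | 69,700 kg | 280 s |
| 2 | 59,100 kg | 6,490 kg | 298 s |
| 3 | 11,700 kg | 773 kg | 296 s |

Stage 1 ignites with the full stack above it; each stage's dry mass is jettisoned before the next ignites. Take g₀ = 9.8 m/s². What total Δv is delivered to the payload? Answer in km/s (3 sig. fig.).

Δv ≈ 12.1 km/s

Ignition mass of stage 1 = 501,000+69,700 + 59,100+6,490 + 11,700+773 + 2,800 = 651,563 kg.
Stage 1: m₀ = 651,563 kg, m_f = 651,563 − 501,000 = 150,563 kg; Δv = 280×9.8×ln(4.328) = 2744.0×1.4650 ≈ 4020 m/s.
Stage 2: m₀ = 80,863 kg, m_f = 80,863 − 59,100 = 21,763 kg; Δv = 298×9.8×ln(3.716) = 2920.4×1.3125 ≈ 3833 m/s.
Stage 3: m₀ = 15,273 kg, m_f = 15,273 − 11,700 = 3,573 kg; Δv = 296×9.8×ln(4.275) = 2900.8×1.4527 ≈ 4214 m/s.
Total Δv = 4020 + 3833 + 4214 = 12067 m/s.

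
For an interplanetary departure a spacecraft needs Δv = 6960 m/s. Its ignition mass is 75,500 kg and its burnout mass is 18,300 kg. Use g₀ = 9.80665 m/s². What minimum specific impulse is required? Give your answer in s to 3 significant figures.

ln(m₀/m_f) = ln(75500/18300) = ln(4.126) = 1.4172.
v_e = Δv / ln(m₀/m_f) = 6960 / 1.4172 = 4911.0 m/s.
Isp = v_e / g₀ = 4911.0 / 9.80665 = 500.8 s.

Isp ≈ 501 s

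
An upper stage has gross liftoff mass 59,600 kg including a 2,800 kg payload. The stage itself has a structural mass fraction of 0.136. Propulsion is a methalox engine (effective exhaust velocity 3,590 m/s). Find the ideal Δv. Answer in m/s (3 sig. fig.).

Δv ≈ 6220 m/s

Stage wet mass = m₀ − payload = 59,600 − 2,800 = 56,800 kg.
Stage dry mass = ε × stage wet mass = 0.136 × 56,800 = 7,724.8 kg.
Burnout mass m_f = stage dry + payload = 7,724.8 + 2,800 = 10,524.8 kg.
Δv = v_e · ln(59,600/10,524.8) = 3590.0 × ln(5.663) = 3590.0 × 1.7339 ≈ 6225 m/s.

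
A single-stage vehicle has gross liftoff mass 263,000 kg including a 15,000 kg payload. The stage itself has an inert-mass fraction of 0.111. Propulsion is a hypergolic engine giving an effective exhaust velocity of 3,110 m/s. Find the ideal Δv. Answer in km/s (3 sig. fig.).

Δv ≈ 5.67 km/s

Stage wet mass = m₀ − payload = 263,000 − 15,000 = 248,000 kg.
Stage dry mass = ε × stage wet mass = 0.111 × 248,000 = 27,528 kg.
Burnout mass m_f = stage dry + payload = 27,528 + 15,000 = 42,528 kg.
From the ideal rocket equation, Δv = v_e · ln(263,000/42,528) = 3110.0 × ln(6.184) = 3110.0 × 1.8220 ≈ 5666 m/s.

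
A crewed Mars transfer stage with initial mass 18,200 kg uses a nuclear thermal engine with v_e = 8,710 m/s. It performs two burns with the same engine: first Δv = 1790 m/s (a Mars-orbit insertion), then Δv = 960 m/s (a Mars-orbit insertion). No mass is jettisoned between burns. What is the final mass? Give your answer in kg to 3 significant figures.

final mass ≈ 13300 kg

After the first burn: m = 18200 × exp(−1790/8710.0) = 18200 × 0.81423 = 14,819 kg.
After the second burn: m = 14,819 × exp(−960/8710.0) = 14,819 × 0.89564 = 13,272.5 kg.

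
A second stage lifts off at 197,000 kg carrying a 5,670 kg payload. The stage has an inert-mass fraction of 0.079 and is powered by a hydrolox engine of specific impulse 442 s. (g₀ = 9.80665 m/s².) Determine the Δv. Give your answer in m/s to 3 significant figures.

Stage wet mass = m₀ − payload = 197,000 − 5,670 = 191,330 kg.
Stage dry mass = ε × stage wet mass = 0.079 × 191,330 = 15,115.1 kg.
Burnout mass m_f = stage dry + payload = 15,115.1 + 5,670 = 20,785.1 kg.
v_e = Isp · g₀ = 442 × 9.80665 = 4334.5 m/s.
By the Tsiolkovsky rocket equation, Δv = v_e · ln(197,000/20,785.1) = 4334.5 × ln(9.478) = 4334.5 × 2.2490 ≈ 9748 m/s.

Δv ≈ 9750 m/s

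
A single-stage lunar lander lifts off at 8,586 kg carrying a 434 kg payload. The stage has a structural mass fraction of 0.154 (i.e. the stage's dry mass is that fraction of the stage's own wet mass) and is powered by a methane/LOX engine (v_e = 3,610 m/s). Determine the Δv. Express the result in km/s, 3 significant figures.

Stage wet mass = m₀ − payload = 8,586 − 434 = 8,152 kg.
Stage dry mass = ε × stage wet mass = 0.154 × 8,152 = 1,255.41 kg.
Burnout mass m_f = stage dry + payload = 1,255.41 + 434 = 1,689.41 kg.
Δv = v_e · ln(8,586/1,689.41) = 3610.0 × ln(5.082) = 3610.0 × 1.6258 ≈ 5869 m/s.

Δv ≈ 5.87 km/s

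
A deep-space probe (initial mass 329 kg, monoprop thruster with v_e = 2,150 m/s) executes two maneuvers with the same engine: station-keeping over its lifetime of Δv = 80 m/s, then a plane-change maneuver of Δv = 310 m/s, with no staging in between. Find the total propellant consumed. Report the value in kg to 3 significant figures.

After the first burn: m = 329 × exp(−80/2150.0) = 329 × 0.96347 = 316.982 kg.
After the second burn: m = 316.982 × exp(−310/2150.0) = 316.982 × 0.86573 = 274.421 kg.
Total propellant = m₀ − m_final = 329 − 274.421 = 54.579 kg.

total propellant consumed ≈ 54.6 kg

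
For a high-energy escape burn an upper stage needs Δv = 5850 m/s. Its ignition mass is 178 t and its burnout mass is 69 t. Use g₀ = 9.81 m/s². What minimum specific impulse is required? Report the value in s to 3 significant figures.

ln(m₀/m_f) = ln(178000/69000) = ln(2.58) = 0.9477.
From the ideal rocket equation, v_e = Δv / ln(m₀/m_f) = 5850 / 0.9477 = 6173.0 m/s.
Isp = v_e / g₀ = 6173.0 / 9.81 = 629.3 s.

Isp ≈ 629 s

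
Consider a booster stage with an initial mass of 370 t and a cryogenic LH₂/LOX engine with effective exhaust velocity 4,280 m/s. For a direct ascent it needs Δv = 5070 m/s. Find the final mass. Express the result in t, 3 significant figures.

By the Tsiolkovsky rocket equation, m₀/m_f = exp(Δv / v_e) = exp(5070 / 4280.0) = exp(1.1846) = 3.2693.
m_f = m₀ / 3.2693 = 370 / 3.2693 = 113.174 t.

final mass ≈ 113 t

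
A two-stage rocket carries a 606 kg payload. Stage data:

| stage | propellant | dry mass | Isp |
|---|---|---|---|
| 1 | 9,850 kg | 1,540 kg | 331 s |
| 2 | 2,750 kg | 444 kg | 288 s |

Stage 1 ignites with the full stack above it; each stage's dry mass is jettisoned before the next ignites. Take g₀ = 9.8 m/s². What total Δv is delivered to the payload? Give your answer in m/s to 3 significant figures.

Δv ≈ 7020 m/s

Ignition mass of stage 1 = 9,850+1,540 + 2,750+444 + 606 = 15,190 kg.
Stage 1: m₀ = 15,190 kg, m_f = 15,190 − 9,850 = 5,340 kg; Δv = 331×9.8×ln(2.845) = 3243.8×1.0454 ≈ 3391 m/s.
Stage 2: m₀ = 3,800 kg, m_f = 3,800 − 2,750 = 1,050 kg; Δv = 288×9.8×ln(3.619) = 2822.4×1.2862 ≈ 3630 m/s.
Total Δv = 3391 + 3630 = 7021 m/s.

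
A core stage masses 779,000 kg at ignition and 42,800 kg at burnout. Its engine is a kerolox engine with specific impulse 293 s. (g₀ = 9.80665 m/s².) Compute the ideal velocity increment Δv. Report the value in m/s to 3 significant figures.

Δv ≈ 8340 m/s

v_e = Isp · g₀ = 293 × 9.80665 = 2873.3 m/s.
Rocket equation: Δv = v_e · ln(m₀/m_f) = 2873.3 × ln(18.2) = 2873.3 × 2.9015 ≈ 8336.9 m/s.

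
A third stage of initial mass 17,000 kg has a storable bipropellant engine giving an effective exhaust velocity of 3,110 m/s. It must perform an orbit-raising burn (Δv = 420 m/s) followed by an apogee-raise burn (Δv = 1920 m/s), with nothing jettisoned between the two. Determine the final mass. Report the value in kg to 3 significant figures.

final mass ≈ 8010 kg

After the first burn: m = 17000 × exp(−420/3110.0) = 17000 × 0.87367 = 14,852.4 kg.
After the second burn: m = 14,852.4 × exp(−1920/3110.0) = 14,852.4 × 0.53936 = 8,010.79 kg.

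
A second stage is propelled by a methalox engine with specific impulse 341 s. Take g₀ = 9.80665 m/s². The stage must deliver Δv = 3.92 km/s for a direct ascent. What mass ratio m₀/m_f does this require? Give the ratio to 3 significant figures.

mass ratio ≈ 3.23

v_e = Isp · g₀ = 341 × 9.80665 = 3344.1 m/s.
By the Tsiolkovsky rocket equation, m₀/m_f = exp(Δv / v_e) = exp(3920 / 3344.1) = exp(1.1722) = 3.2292.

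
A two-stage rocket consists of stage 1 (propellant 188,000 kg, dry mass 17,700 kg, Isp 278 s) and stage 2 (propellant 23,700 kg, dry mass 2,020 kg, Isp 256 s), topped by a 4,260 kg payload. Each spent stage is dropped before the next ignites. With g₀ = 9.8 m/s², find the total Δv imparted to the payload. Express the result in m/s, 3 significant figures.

Δv ≈ 8280 m/s

Ignition mass of stage 1 = 188,000+17,700 + 23,700+2,020 + 4,260 = 235,680 kg.
Stage 1: m₀ = 235,680 kg, m_f = 235,680 − 188,000 = 47,680 kg; Δv = 278×9.8×ln(4.943) = 2724.4×1.5980 ≈ 4353 m/s.
Stage 2: m₀ = 29,980 kg, m_f = 29,980 − 23,700 = 6,280 kg; Δv = 256×9.8×ln(4.774) = 2508.8×1.5632 ≈ 3922 m/s.
Total Δv = 4353 + 3922 = 8275 m/s.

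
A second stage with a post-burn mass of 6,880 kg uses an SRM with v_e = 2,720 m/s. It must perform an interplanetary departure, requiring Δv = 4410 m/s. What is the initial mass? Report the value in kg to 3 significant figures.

By the Tsiolkovsky rocket equation, m₀/m_f = exp(Δv / v_e) = exp(4410 / 2720.0) = exp(1.6213) = 5.0598.
m₀ = m_f × 5.0598 = 6,880 × 5.0598 = 34,811.4 kg.

initial mass ≈ 34800 kg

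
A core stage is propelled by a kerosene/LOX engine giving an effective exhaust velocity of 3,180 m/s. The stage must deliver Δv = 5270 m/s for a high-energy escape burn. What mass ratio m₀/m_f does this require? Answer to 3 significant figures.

Using Δv = v_e ln(m₀/m_f): m₀/m_f = exp(Δv / v_e) = exp(5270 / 3180.0) = exp(1.6572) = 5.2448.

mass ratio ≈ 5.24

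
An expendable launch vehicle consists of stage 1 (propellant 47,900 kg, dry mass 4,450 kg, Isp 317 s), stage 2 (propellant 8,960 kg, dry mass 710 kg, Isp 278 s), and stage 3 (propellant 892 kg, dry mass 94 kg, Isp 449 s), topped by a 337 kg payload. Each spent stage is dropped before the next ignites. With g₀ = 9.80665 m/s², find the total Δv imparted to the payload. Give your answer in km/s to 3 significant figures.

Ignition mass of stage 1 = 47,900+4,450 + 8,960+710 + 892+94 + 337 = 63,343 kg.
Stage 1: m₀ = 63,343 kg, m_f = 63,343 − 47,900 = 15,443 kg; Δv = 317×9.80665×ln(4.102) = 3108.7×1.4114 ≈ 4388 m/s.
Stage 2: m₀ = 10,993 kg, m_f = 10,993 − 8,960 = 2,033 kg; Δv = 278×9.80665×ln(5.407) = 2726.2×1.6877 ≈ 4601 m/s.
Stage 3: m₀ = 1,323 kg, m_f = 1,323 − 892 = 431 kg; Δv = 449×9.80665×ln(3.07) = 4403.2×1.1215 ≈ 4938 m/s.
Total Δv = 4388 + 4601 + 4938 = 13927 m/s.

Δv ≈ 13.9 km/s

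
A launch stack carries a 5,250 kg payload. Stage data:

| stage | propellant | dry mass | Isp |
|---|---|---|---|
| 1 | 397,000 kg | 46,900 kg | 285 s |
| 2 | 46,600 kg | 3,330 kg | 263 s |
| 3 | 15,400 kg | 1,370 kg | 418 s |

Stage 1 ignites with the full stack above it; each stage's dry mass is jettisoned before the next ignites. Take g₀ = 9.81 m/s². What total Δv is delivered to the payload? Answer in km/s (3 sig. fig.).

Δv ≈ 11.7 km/s

Ignition mass of stage 1 = 397,000+46,900 + 46,600+3,330 + 15,400+1,370 + 5,250 = 515,850 kg.
Stage 1: m₀ = 515,850 kg, m_f = 515,850 − 397,000 = 118,850 kg; Δv = 285×9.81×ln(4.34) = 2795.9×1.4680 ≈ 4104 m/s.
Stage 2: m₀ = 71,950 kg, m_f = 71,950 − 46,600 = 25,350 kg; Δv = 263×9.81×ln(2.838) = 2580.0×1.0432 ≈ 2691 m/s.
Stage 3: m₀ = 22,020 kg, m_f = 22,020 − 15,400 = 6,620 kg; Δv = 418×9.81×ln(3.326) = 4100.6×1.2019 ≈ 4928 m/s.
Total Δv = 4104 + 2691 + 4928 = 11723 m/s.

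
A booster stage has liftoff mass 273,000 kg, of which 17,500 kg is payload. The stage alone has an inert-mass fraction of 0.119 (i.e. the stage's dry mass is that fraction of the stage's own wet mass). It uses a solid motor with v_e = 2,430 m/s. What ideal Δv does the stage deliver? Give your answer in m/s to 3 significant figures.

Δv ≈ 4230 m/s

Stage wet mass = m₀ − payload = 273,000 − 17,500 = 255,500 kg.
Stage dry mass = ε × stage wet mass = 0.119 × 255,500 = 30,404.5 kg.
Burnout mass m_f = stage dry + payload = 30,404.5 + 17,500 = 47,904.5 kg.
Δv = v_e · ln(273,000/47,904.5) = 2430.0 × ln(5.699) = 2430.0 × 1.7403 ≈ 4229 m/s.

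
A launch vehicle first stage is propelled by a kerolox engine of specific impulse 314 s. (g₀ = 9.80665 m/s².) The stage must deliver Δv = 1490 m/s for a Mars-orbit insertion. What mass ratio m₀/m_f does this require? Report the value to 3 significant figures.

mass ratio ≈ 1.62

v_e = Isp · g₀ = 314 × 9.80665 = 3079.3 m/s.
Rocket equation: m₀/m_f = exp(Δv / v_e) = exp(1490 / 3079.3) = exp(0.4839) = 1.6224.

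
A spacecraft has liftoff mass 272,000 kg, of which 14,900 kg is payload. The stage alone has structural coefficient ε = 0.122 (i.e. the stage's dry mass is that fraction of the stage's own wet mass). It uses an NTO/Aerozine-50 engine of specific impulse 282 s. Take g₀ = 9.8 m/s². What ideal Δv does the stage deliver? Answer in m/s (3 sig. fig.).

Δv ≈ 4900 m/s

Stage wet mass = m₀ − payload = 272,000 − 14,900 = 257,100 kg.
Stage dry mass = ε × stage wet mass = 0.122 × 257,100 = 31,366.2 kg.
Burnout mass m_f = stage dry + payload = 31,366.2 + 14,900 = 46,266.2 kg.
v_e = Isp · g₀ = 282 × 9.8 = 2763.6 m/s.
Using Δv = v_e ln(m₀/m_f): Δv = v_e · ln(272,000/46,266.2) = 2763.6 × ln(5.879) = 2763.6 × 1.7714 ≈ 4895 m/s.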